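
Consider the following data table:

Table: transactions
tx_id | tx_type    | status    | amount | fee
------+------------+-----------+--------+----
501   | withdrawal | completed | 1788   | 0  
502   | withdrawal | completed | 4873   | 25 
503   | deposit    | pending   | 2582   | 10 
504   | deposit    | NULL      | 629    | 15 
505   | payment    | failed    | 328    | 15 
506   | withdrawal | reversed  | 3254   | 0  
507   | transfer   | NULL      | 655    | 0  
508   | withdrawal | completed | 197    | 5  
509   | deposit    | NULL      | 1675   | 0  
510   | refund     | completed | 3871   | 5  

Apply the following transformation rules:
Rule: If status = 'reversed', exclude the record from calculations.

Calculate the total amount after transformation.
16598

Step 1: Identify records where status = 'reversed'
Step 2: The excluded records sum to 3254
Step 3: Original total amount = 19852
Step 4: Remaining total = 19852 - 3254 = 16598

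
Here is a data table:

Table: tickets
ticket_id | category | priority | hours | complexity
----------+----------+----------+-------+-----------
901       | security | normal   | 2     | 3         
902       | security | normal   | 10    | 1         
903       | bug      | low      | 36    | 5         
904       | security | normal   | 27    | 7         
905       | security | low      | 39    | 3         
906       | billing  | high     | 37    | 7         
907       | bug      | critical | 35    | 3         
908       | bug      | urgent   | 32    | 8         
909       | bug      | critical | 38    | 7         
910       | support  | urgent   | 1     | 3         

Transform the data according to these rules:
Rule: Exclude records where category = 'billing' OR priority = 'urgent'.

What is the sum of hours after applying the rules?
187

Step 1: Find records where category = 'billing' OR priority = 'urgent'
Step 2: 3 records match, summing to 70
Step 3: Original sum: 257
Step 4: Remaining sum = 257 - 70 = 187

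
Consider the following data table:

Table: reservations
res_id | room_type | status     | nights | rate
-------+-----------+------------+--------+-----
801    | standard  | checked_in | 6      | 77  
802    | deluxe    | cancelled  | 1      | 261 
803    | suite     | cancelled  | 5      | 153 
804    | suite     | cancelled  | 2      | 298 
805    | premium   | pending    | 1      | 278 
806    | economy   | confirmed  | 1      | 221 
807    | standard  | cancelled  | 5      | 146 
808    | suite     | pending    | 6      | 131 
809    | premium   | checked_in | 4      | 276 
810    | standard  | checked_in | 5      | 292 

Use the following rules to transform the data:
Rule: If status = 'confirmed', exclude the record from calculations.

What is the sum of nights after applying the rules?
35

Step 1: Identify records where status = 'confirmed'
Step 2: The excluded records sum to 1
Step 3: Original total nights = 36
Step 4: Remaining total = 36 - 1 = 35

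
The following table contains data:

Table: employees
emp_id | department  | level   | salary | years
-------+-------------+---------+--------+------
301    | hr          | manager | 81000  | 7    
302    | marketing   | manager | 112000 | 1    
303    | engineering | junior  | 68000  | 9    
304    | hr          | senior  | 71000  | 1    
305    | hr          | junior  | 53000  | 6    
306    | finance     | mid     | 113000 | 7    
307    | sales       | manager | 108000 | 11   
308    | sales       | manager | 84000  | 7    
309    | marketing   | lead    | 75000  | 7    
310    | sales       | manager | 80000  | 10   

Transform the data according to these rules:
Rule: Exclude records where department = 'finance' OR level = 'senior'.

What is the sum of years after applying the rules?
58

Step 1: Find records where department = 'finance' OR level = 'senior'
Step 2: 2 records match, summing to 8
Step 3: Original sum: 66
Step 4: Remaining sum = 66 - 8 = 58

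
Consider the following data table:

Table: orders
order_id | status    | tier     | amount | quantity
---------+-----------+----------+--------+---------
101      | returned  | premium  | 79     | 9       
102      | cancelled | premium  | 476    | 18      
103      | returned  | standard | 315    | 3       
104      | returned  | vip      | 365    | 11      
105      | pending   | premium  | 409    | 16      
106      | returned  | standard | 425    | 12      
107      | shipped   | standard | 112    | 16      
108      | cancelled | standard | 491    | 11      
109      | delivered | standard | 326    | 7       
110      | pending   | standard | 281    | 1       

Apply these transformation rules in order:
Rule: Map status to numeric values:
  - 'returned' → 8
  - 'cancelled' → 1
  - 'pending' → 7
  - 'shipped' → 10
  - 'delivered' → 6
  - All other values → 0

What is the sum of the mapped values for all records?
64

Step 1: Apply mapping to each record
Step 2: Count by status:
  'returned': 4 records × 8 = 32
  'cancelled': 2 records × 1 = 2
  'pending': 2 records × 7 = 14
  'shipped': 1 records × 10 = 10
  'delivered': 1 records × 6 = 6
Step 3: Sum all mapped values = 64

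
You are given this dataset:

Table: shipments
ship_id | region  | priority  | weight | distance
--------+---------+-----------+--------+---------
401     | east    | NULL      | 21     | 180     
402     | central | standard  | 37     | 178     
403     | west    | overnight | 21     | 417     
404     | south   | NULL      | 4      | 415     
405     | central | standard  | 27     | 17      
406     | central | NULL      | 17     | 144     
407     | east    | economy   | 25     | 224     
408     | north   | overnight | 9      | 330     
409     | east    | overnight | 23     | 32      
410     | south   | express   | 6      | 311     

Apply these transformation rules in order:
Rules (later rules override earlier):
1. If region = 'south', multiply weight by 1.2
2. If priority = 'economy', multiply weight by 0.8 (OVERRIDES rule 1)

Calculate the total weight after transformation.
187.0

Step 1: Rule 2 takes priority for records with priority = 'economy'
  - 1 records: 25 × 0.8 = 20.0
Step 2: Rule 1 applies to remaining records with region = 'south'
  - 2 records: 10 × 1.2 = 12.0
Step 3: Other records unchanged: 155
Step 4: Final sum = 20.0 + 12.0 + 155 = 187.0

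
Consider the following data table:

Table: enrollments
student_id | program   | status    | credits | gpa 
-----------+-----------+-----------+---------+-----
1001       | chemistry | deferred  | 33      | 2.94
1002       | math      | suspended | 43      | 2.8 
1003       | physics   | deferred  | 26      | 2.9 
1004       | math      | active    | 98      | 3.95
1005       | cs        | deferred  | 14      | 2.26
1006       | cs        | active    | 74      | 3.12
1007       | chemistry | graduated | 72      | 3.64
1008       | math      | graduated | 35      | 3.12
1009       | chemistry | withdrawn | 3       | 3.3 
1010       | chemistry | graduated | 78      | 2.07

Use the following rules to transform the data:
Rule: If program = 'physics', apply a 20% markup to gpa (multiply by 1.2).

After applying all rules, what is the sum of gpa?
30.68

Step 1: Records with program = 'physics' have total gpa = 2.9
Step 2: Apply multiplier: 2.9 × 1.2 = 3.48
Step 3: Other records total: 27.2
Step 4: Final sum = 3.48 + 27.2 = 30.68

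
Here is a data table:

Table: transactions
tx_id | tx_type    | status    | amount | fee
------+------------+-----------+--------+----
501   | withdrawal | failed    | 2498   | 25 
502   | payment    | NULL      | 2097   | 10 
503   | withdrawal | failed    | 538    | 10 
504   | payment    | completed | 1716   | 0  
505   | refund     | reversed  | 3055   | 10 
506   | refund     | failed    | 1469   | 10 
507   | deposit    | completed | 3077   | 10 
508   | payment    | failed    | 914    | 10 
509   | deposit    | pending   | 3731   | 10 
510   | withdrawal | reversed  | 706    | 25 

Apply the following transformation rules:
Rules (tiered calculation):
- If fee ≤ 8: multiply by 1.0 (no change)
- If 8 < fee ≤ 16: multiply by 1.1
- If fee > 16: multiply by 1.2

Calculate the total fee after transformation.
137.0

Step 1: Tier 1 (fee ≤ 8): 1 records, sum = 0 × 1.0 = 0.0
Step 2: Tier 2 (8 < fee ≤ 16): 7 records, sum = 70 × 1.1 = 77.0
Step 3: Tier 3 (fee > 16): 2 records, sum = 50 × 1.2 = 60.0
Step 4: Final sum = 0.0 + 77.0 + 60.0 = 137.0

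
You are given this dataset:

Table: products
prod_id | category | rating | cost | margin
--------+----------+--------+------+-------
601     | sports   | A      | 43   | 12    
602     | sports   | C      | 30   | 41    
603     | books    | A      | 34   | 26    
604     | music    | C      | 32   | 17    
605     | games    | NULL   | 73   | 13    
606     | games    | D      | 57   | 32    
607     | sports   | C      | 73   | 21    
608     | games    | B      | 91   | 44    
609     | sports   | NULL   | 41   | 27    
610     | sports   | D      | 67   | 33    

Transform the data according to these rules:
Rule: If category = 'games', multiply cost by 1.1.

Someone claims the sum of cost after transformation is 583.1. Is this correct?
No, the correct result is 563.1.

Step 1: Calculate the correct sum after transformation
Step 2: Apply multiplier 1.1 to records where category = 'games'
Step 3: Correct result = 563.1
Step 4: Claimed result = 583.1
Step 5: 563.1 ≠ 583.1
Conclusion: The claimed result is incorrect. The correct answer is 563.1.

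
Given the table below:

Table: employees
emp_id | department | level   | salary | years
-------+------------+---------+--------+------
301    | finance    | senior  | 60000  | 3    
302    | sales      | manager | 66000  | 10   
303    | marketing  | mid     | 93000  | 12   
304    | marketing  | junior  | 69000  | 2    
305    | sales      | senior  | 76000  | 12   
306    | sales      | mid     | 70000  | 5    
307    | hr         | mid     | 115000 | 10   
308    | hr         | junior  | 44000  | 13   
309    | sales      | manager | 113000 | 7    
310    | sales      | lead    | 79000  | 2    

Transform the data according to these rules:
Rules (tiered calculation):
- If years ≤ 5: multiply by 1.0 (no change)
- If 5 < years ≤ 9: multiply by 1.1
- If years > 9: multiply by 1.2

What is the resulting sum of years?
88.1

Step 1: Tier 1 (years ≤ 5): 4 records, sum = 12 × 1.0 = 12.0
Step 2: Tier 2 (5 < years ≤ 9): 1 records, sum = 7 × 1.1 = 7.7
Step 3: Tier 3 (years > 9): 5 records, sum = 57 × 1.2 = 68.4
Step 4: Final sum = 12.0 + 7.7 + 68.4 = 88.1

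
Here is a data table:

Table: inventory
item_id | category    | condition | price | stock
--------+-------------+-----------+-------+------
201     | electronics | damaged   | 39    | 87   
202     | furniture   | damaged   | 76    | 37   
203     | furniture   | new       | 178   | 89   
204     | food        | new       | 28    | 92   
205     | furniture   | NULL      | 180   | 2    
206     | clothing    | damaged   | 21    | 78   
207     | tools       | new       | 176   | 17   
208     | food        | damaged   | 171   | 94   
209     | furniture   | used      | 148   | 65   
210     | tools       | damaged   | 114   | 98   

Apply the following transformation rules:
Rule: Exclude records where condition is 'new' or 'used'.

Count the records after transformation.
6

Step 1: Count records to exclude
  - 3 (new) + 1 (used) = 4 records
Step 2: Total records: 10
Step 3: Remaining = 10 - 4 = 6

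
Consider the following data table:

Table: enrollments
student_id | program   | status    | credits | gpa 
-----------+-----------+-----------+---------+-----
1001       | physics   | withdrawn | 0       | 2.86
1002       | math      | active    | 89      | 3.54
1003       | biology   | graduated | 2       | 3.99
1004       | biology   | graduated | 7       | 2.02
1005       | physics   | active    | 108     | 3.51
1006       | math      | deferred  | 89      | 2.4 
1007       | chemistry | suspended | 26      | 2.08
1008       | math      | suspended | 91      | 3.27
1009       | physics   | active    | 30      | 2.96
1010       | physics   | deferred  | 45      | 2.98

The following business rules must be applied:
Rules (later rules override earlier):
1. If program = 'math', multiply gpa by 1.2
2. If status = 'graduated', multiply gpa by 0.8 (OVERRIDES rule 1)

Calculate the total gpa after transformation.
30.25

Step 1: Rule 2 takes priority for records with status = 'graduated'
  - 2 records: 6.01 × 0.8 = 4.81
Step 2: Rule 1 applies to remaining records with program = 'math'
  - 3 records: 9.21 × 1.2 = 11.05
Step 3: Other records unchanged: 14.39
Step 4: Final sum = 4.81 + 11.05 + 14.39 = 30.25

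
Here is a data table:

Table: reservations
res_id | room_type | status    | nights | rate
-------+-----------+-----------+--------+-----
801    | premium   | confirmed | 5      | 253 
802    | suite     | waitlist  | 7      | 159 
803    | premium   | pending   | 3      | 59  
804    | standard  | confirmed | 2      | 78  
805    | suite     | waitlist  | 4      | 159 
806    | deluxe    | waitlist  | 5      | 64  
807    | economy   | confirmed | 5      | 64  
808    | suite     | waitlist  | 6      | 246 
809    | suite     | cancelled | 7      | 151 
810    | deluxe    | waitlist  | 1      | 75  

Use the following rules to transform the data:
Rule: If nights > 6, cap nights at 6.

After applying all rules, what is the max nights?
6

Step 1: Original maximum nights = 7
Step 2: Apply cap at 6
Step 3: 2 records had nights > 6 and were capped
Step 4: Maximum after transformation = 6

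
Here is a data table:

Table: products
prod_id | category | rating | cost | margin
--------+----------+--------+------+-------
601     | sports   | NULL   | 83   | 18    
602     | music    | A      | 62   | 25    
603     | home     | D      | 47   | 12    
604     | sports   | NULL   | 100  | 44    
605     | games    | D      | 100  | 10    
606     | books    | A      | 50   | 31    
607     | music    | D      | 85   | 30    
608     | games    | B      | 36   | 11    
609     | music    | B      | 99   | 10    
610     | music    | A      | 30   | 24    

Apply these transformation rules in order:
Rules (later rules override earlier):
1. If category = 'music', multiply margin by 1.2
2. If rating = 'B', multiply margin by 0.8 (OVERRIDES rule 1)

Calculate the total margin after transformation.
226.6

Step 1: Rule 2 takes priority for records with rating = 'B'
  - 2 records: 21 × 0.8 = 16.8
Step 2: Rule 1 applies to remaining records with category = 'music'
  - 3 records: 79 × 1.2 = 94.8
Step 3: Other records unchanged: 115
Step 4: Final sum = 16.8 + 94.8 + 115 = 226.6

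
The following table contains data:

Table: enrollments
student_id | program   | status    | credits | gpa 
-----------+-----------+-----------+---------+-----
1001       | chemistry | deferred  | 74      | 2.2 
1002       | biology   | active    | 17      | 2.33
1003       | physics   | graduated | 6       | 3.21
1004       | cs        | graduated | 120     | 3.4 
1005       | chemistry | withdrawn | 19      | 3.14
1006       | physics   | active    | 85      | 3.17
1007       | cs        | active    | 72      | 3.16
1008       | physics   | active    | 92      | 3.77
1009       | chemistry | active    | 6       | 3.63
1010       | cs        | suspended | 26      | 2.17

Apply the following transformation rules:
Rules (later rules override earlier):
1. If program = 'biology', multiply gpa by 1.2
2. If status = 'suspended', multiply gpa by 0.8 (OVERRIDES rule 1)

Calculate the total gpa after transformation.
30.21

Step 1: Rule 2 takes priority for records with status = 'suspended'
  - 1 records: 2.17 × 0.8 = 1.74
Step 2: Rule 1 applies to remaining records with program = 'biology'
  - 1 records: 2.33 × 1.2 = 2.8
Step 3: Other records unchanged: 25.68
Step 4: Final sum = 1.74 + 2.8 + 25.68 = 30.21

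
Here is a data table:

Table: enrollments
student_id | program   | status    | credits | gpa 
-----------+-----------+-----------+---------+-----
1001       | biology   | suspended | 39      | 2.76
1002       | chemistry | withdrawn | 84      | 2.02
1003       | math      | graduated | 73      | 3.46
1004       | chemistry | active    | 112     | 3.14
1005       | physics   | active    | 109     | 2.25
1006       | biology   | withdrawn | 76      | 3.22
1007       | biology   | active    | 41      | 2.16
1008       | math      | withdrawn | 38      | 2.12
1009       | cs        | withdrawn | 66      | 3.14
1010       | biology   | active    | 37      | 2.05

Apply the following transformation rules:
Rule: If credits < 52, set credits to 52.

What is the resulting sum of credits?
728

Step 1: 4 records have credits < 52
Step 2: These records originally summed to 155
Step 3: After setting to minimum: 4 × 52 = 208
Step 4: Unaffected records sum: 520
Step 5: Final sum = 208 + 520 = 728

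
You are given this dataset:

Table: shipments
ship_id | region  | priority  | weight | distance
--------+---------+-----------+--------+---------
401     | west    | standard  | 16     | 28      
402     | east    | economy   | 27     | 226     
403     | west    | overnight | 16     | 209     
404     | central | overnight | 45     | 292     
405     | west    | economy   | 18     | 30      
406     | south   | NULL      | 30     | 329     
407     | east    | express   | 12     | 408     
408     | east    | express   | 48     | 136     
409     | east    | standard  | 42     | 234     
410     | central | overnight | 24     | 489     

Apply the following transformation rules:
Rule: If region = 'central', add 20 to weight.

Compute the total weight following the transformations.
318

Step 1: Count records where region = 'central': 2
Step 2: Total bonus added: 2 × 20 = 40
Step 3: Original sum of weight: 278
Step 4: Final sum = 278 + 40 = 318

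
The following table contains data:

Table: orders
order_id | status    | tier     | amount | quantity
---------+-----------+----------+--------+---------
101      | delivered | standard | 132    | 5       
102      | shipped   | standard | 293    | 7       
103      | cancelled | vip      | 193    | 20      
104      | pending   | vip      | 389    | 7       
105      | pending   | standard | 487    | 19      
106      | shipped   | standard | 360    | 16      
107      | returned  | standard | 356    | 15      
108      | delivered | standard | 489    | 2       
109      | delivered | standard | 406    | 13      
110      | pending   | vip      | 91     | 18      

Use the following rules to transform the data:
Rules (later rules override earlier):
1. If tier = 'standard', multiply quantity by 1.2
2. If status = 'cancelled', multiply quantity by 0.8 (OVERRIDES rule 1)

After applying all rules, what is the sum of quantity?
133.4

Step 1: Rule 2 takes priority for records with status = 'cancelled'
  - 1 records: 20 × 0.8 = 16.0
Step 2: Rule 1 applies to remaining records with tier = 'standard'
  - 7 records: 77 × 1.2 = 92.4
Step 3: Other records unchanged: 25
Step 4: Final sum = 16.0 + 92.4 + 25 = 133.4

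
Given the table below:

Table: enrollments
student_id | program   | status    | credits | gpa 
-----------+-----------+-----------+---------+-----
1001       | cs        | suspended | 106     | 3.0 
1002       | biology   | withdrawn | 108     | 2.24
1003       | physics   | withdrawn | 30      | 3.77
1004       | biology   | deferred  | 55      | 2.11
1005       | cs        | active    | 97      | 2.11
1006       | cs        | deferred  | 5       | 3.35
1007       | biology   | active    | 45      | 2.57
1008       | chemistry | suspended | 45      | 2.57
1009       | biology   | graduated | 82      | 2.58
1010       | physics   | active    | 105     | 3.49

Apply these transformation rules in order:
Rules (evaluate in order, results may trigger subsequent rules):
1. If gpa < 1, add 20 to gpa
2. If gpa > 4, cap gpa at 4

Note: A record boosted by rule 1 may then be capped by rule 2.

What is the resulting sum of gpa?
27.79

Step 1: Apply rule 1 to records with gpa < 1
  - 0 records get bonus of 20
  - Of these, 0 records then exceed 4 and get capped
Step 2: Apply rule 2 to records with gpa > 4
  - 0 records (original) are capped
Step 3: Calculate final sum = 27.79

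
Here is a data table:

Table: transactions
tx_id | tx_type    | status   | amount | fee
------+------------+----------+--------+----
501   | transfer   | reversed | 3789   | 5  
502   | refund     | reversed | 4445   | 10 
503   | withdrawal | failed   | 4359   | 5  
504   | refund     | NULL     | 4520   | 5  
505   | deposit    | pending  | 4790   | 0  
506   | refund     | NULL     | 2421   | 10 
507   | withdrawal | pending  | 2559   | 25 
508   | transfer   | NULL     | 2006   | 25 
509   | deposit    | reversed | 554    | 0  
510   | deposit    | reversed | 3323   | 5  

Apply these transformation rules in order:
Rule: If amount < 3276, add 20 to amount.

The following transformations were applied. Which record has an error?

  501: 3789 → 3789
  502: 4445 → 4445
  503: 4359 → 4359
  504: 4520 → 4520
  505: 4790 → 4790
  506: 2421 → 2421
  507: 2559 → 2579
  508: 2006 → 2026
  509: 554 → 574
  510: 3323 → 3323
Record 506 has an error. The correct transformed value should be 2441, not 2421.

Step 1: Check each record against the rule
Step 2: Record 506 has amount = 2421
Step 3: Since 2421 < 3276, the bonus should have been applied
Step 4: Correct value = 2441, but claimed value = 2421
Conclusion: Record 506 has the error.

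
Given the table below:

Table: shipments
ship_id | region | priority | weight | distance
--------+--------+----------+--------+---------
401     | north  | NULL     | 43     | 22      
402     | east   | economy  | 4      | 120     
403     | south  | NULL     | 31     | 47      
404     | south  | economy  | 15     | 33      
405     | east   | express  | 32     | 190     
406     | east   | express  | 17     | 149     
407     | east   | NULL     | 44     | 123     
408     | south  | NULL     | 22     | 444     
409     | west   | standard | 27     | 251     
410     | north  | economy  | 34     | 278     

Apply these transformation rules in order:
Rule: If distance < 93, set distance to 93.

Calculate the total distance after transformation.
1834

Step 1: 3 records have distance < 93
Step 2: These records originally summed to 102
Step 3: After setting to minimum: 3 × 93 = 279
Step 4: Unaffected records sum: 1555
Step 5: Final sum = 279 + 1555 = 1834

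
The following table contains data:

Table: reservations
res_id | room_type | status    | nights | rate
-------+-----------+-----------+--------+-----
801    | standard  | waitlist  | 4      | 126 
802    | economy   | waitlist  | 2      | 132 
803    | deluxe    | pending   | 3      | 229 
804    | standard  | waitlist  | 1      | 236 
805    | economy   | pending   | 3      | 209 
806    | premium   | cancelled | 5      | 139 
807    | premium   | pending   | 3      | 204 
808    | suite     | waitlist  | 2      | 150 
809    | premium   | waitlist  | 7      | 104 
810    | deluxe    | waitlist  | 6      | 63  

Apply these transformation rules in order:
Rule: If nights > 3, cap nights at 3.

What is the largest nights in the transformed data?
3

Step 1: Original maximum nights = 7
Step 2: Apply cap at 3
Step 3: 4 records had nights > 3 and were capped
Step 4: Maximum after transformation = 3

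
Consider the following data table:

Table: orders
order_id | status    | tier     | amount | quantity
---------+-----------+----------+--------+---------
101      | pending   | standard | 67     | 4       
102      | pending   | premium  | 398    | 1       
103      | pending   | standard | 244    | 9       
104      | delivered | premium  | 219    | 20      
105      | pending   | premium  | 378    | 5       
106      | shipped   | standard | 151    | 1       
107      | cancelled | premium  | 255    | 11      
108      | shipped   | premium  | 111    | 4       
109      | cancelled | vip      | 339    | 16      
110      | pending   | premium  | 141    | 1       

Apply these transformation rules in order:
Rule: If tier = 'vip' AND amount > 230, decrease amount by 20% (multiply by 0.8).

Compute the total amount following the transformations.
2235.2

Step 1: Find records where tier = 'vip' AND amount > 230
Step 2: 1 records match, summing to 339
Step 3: After multiplier: 339 × 0.8 = 271.2
Step 4: Unaffected records sum: 1964
Step 5: Final sum = 271.2 + 1964 = 2235.2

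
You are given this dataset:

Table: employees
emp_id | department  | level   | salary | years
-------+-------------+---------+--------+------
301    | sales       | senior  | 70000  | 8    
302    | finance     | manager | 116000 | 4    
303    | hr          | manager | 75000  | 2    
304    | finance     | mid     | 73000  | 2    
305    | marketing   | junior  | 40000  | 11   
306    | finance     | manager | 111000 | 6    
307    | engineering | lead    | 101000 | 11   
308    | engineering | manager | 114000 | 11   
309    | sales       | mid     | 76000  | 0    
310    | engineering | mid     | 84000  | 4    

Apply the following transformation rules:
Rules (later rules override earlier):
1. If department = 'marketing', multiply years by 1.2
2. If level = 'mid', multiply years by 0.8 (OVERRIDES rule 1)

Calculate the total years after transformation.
60.0

Step 1: Rule 2 takes priority for records with level = 'mid'
  - 3 records: 6 × 0.8 = 4.8
Step 2: Rule 1 applies to remaining records with department = 'marketing'
  - 1 records: 11 × 1.2 = 13.2
Step 3: Other records unchanged: 42
Step 4: Final sum = 4.8 + 13.2 + 42 = 60.0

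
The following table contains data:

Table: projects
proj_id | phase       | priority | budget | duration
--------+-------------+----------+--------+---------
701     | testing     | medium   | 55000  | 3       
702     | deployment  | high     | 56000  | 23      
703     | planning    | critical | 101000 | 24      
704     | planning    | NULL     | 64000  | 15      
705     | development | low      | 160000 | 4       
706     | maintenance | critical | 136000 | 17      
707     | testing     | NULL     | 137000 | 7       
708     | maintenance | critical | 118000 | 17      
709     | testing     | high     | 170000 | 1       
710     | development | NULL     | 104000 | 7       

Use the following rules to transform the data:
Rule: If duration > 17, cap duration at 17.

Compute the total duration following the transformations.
105

Step 1: 2 records have duration > 17
Step 2: These records originally summed to 47
Step 3: After capping: 2 × 17 = 34
Step 4: Unaffected records sum: 71
Step 5: Final sum = 34 + 71 = 105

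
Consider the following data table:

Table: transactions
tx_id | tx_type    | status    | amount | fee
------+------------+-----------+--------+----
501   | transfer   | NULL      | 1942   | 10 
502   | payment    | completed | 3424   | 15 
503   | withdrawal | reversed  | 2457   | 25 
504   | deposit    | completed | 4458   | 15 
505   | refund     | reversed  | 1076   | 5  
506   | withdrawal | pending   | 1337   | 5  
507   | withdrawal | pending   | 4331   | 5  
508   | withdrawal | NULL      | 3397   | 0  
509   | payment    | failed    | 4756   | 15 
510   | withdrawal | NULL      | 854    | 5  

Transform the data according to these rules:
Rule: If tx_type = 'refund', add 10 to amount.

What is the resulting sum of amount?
28042

Step 1: Count records where tx_type = 'refund': 1
Step 2: Total bonus added: 1 × 10 = 10
Step 3: Original sum of amount: 28032
Step 4: Final sum = 28032 + 10 = 28042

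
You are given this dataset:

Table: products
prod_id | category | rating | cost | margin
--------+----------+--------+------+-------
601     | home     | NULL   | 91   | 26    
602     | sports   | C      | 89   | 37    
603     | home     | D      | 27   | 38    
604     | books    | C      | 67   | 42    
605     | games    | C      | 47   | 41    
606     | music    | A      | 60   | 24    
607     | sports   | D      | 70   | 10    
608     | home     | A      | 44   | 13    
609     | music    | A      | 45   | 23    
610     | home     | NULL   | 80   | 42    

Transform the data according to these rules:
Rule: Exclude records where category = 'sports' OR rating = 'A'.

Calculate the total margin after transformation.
189

Step 1: Find records where category = 'sports' OR rating = 'A'
Step 2: 5 records match, summing to 107
Step 3: Original sum: 296
Step 4: Remaining sum = 296 - 107 = 189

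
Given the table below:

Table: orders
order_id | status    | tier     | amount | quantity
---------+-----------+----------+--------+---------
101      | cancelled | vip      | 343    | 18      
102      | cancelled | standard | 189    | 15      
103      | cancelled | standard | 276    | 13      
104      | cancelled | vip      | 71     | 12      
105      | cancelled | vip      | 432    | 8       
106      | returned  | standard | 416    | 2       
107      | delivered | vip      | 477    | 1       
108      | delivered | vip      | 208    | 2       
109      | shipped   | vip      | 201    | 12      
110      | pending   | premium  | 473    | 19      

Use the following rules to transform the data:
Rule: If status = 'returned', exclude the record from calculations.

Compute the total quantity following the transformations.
100

Step 1: Identify records where status = 'returned'
Step 2: The excluded records sum to 2
Step 3: Original total quantity = 102
Step 4: Remaining total = 102 - 2 = 100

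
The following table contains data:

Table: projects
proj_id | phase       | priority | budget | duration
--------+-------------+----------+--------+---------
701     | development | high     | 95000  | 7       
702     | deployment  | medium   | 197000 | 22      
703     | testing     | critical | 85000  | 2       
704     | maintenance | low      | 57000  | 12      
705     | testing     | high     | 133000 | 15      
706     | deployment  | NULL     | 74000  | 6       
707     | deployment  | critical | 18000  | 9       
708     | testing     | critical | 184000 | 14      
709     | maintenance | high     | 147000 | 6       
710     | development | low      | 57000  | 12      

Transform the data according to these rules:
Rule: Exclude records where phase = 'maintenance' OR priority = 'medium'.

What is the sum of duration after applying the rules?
65

Step 1: Find records where phase = 'maintenance' OR priority = 'medium'
Step 2: 3 records match, summing to 40
Step 3: Original sum: 105
Step 4: Remaining sum = 105 - 40 = 65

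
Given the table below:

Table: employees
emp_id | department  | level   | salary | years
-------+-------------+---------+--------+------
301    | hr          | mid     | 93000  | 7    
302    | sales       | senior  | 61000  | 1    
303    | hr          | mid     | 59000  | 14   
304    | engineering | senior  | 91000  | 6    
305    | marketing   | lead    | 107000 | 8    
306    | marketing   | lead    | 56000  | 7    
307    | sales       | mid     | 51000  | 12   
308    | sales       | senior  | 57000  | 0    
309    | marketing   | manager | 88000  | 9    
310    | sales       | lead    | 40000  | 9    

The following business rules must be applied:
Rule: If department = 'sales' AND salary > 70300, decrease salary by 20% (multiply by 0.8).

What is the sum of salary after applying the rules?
703000

Step 1: Find records where department = 'sales' AND salary > 70300
Step 2: 0 records match, summing to 0
Step 3: After multiplier: 0 × 0.8 = 0.0
Step 4: Unaffected records sum: 703000
Step 5: Final sum = 0.0 + 703000 = 703000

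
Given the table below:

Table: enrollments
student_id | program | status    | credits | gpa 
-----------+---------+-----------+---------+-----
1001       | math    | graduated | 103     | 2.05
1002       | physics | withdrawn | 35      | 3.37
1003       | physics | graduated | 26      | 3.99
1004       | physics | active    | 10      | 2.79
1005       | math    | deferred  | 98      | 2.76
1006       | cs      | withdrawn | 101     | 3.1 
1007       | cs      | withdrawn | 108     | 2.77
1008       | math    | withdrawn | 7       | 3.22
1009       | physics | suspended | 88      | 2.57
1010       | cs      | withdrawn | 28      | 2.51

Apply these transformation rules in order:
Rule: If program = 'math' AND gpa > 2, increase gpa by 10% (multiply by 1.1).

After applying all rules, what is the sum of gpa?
29.93

Step 1: Find records where program = 'math' AND gpa > 2
Step 2: 3 records match, summing to 8.03
Step 3: After multiplier: 8.03 × 1.1 = 8.83
Step 4: Unaffected records sum: 21.1
Step 5: Final sum = 8.83 + 21.1 = 29.93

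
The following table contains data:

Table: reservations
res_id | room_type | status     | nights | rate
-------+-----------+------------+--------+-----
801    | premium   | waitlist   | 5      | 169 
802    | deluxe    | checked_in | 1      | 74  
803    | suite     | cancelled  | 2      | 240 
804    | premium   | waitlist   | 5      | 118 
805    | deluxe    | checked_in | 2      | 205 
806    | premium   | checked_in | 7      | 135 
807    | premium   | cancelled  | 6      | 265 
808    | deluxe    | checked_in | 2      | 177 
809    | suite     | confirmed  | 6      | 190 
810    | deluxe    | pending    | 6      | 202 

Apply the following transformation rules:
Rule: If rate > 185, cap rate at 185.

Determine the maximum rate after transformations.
185

Step 1: Original maximum rate = 265
Step 2: Apply cap at 185
Step 3: 5 records had rate > 185 and were capped
Step 4: Maximum after transformation = 185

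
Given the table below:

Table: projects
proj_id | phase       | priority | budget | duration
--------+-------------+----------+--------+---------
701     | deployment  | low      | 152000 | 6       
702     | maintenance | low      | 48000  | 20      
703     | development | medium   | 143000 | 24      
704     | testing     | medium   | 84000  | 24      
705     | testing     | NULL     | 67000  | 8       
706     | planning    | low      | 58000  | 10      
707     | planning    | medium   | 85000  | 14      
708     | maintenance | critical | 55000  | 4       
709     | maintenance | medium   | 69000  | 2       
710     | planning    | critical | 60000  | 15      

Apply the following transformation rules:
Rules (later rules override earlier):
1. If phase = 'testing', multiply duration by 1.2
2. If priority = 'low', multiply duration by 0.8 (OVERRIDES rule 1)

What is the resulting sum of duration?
126.2

Step 1: Rule 2 takes priority for records with priority = 'low'
  - 3 records: 36 × 0.8 = 28.8
Step 2: Rule 1 applies to remaining records with phase = 'testing'
  - 2 records: 32 × 1.2 = 38.4
Step 3: Other records unchanged: 59
Step 4: Final sum = 28.8 + 38.4 + 59 = 126.2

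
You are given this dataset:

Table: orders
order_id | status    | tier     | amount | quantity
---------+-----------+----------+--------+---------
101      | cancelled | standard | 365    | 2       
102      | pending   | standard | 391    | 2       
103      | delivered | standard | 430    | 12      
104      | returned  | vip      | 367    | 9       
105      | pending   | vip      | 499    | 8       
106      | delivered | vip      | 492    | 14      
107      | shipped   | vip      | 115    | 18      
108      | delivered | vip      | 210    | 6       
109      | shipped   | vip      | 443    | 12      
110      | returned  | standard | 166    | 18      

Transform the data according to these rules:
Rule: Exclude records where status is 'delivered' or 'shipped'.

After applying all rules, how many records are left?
5

Step 1: Count records to exclude
  - 3 (delivered) + 2 (shipped) = 5 records
Step 2: Total records: 10
Step 3: Remaining = 10 - 5 = 5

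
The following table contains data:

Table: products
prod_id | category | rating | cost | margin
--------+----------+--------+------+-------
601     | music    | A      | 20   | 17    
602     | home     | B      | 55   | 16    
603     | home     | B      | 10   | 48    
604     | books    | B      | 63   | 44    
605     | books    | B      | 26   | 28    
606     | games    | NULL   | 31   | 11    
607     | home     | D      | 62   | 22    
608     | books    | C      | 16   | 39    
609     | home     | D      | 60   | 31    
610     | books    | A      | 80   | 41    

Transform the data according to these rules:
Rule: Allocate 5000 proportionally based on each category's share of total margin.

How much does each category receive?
books: 2558.92, games: 185.19, home: 1969.7, music: 286.2

Step 1: Calculate total margin = 297
Step 2: Calculate each category's proportion:
  books: 152/297 = 51.18% → 2558.92
  games: 11/297 = 3.70% → 185.19
  home: 117/297 = 39.39% → 1969.7
  music: 17/297 = 5.72% → 286.2
Step 3: Verify: sum of allocations ≈ 5000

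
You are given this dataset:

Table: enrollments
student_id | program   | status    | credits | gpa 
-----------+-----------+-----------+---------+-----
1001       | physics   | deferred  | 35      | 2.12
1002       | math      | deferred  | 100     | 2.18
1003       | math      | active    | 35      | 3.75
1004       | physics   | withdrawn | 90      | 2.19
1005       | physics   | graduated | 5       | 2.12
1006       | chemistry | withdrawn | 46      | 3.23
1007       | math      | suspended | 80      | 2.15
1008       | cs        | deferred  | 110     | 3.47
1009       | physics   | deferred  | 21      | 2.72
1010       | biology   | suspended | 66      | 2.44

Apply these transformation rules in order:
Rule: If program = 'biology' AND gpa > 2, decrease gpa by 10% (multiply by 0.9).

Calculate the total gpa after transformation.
26.13

Step 1: Find records where program = 'biology' AND gpa > 2
Step 2: 1 records match, summing to 2.44
Step 3: After multiplier: 2.44 × 0.9 = 2.2
Step 4: Unaffected records sum: 23.93
Step 5: Final sum = 2.2 + 23.93 = 26.13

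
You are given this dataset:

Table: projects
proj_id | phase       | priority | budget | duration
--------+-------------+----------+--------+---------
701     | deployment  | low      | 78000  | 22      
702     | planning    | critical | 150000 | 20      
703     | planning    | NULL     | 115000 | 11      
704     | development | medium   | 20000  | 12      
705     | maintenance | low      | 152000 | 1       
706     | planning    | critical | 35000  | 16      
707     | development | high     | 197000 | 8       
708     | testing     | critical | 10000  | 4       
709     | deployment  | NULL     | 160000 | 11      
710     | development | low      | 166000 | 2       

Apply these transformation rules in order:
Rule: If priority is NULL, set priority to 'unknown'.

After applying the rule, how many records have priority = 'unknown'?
2

Step 1: Count records where priority IS NULL
Step 2: Found 2 records with NULL priority
Step 3: These records will have priority set to 'unknown'
Step 4: Records already having priority = 'unknown': 0
Step 5: Answer: 2 + 0 = 2 records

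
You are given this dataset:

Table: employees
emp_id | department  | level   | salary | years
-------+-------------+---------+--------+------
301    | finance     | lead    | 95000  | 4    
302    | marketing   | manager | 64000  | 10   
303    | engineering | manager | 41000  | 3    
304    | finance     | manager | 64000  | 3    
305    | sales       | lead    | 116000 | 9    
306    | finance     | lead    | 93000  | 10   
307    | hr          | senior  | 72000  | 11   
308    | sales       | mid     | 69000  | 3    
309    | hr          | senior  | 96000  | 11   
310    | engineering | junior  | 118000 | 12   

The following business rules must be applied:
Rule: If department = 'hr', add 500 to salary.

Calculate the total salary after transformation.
829000

Step 1: Count records where department = 'hr': 2
Step 2: Total bonus added: 2 × 500 = 1000
Step 3: Original sum of salary: 828000
Step 4: Final sum = 828000 + 1000 = 829000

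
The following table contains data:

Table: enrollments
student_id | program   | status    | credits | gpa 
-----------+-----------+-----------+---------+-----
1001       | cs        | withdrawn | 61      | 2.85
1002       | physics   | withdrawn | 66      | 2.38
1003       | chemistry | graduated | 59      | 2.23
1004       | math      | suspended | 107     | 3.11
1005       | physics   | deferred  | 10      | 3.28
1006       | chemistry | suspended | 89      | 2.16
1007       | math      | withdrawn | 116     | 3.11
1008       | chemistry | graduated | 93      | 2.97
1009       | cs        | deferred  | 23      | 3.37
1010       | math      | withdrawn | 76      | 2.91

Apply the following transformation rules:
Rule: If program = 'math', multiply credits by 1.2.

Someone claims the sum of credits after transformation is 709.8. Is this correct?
No, the correct result is 759.8.

Step 1: Calculate the correct sum after transformation
Step 2: Apply multiplier 1.2 to records where program = 'math'
Step 3: Correct result = 759.8
Step 4: Claimed result = 709.8
Step 5: 759.8 ≠ 709.8
Conclusion: The claimed result is incorrect. The correct answer is 759.8.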